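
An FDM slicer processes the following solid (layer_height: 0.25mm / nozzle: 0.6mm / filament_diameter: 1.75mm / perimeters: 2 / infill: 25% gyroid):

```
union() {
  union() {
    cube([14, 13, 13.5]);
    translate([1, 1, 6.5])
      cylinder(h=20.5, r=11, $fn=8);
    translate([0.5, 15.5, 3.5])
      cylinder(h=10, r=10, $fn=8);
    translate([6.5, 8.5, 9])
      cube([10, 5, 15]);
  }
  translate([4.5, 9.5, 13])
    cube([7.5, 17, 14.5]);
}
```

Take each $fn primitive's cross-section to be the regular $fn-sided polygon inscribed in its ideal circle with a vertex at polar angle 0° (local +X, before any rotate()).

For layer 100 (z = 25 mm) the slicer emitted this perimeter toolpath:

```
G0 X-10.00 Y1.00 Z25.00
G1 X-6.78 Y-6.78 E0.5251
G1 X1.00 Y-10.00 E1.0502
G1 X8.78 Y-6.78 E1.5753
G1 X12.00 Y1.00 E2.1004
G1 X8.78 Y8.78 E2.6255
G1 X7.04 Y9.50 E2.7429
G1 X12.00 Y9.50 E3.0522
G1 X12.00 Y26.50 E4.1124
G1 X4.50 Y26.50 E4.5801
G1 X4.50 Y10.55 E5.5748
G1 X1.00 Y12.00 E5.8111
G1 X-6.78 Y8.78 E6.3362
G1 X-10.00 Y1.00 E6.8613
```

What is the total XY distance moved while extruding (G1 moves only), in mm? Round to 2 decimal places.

110.02 mm

Sum the Euclidean lengths of each G1 segment: total = 110.02 mm.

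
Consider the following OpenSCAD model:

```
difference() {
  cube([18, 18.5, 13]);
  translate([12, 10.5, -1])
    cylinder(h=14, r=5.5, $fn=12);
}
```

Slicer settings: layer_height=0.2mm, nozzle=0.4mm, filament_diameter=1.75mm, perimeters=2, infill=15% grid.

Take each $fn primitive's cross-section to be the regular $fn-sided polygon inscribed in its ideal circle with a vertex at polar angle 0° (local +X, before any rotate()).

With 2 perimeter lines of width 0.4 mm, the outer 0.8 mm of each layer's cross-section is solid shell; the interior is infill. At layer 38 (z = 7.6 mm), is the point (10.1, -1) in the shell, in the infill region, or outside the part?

outside

At z = 7.6 mm: the cube (footprint 18×18.5) is included at this height; the r=5.5 cylinder at (12, 10.5) contributes a regular 12-gon of circumradius 5.5; Taking the first minus the rest: starting from the 18×18.5 cube, the r=5.5 cylinder at (12, 10.5) lies wholly inside it (removes its full 90.75 mm² and its 34.16 mm outline becomes a hole wall) — 1 connected region with 1 hole. Overall, the cross-section is one region with 1 hole. The nearest boundary edge runs (18.00, 0.00)→(0.00, 0.00); distance from the point to it = 1.00 mm. The point is not inside any of the regions above, so it lies outside the cross-section (1.00 mm from the nearest boundary).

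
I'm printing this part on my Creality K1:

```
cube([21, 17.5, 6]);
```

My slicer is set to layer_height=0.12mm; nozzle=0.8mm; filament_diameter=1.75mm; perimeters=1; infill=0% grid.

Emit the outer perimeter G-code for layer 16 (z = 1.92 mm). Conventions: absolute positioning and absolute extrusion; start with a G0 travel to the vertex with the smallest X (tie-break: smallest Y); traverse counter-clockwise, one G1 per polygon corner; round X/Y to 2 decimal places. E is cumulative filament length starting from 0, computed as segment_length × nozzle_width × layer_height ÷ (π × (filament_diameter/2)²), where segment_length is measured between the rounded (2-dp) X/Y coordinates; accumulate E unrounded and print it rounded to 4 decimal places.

G0 X0.00 Y0.00 Z1.92
G1 X21.00 Y0.00 E0.8382
G1 X21.00 Y17.50 E1.5366
G1 X0.00 Y17.50 E2.3748
G1 X0.00 Y0.00 E3.0732

At z = 1.92 mm: the cube (footprint 21×17.5) is included at this height. The outline is a single polygon with 4 vertices. Extrusion per mm of travel: 0.8 × 0.12 / (π × 0.875²) = 0.039912. Accumulating E over each segment gives final E = 3.0732.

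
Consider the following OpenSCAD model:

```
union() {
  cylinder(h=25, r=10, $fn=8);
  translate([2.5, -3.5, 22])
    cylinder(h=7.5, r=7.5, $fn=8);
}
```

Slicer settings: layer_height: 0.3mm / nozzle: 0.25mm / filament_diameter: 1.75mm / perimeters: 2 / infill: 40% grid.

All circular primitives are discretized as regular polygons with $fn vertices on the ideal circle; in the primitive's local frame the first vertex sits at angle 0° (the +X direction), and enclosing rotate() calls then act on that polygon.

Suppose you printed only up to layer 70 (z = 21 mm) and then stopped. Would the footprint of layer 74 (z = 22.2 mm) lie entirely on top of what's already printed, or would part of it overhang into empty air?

Compare the two slices. At z = 21: the r=10 cylinder gives a regular 8-gon of circumradius 10 (constant along its height) (area = (8/2)·10.000²·sin(360°/8) = 282.84 mm²); the cylinder at (2.5, -3.5) is not intersected at this z (z outside [22, 29.5]); Taking the union: only the r=10 cylinder is present, so the union is just that shape — area = 282.84 mm². At z = 22.2: the r=10 cylinder contributes a regular 8-gon of circumradius 10 (area = (8/2)·10.000²·sin(360°/8) = 282.84 mm²); the r=7.5 cylinder at (2.5, -3.5) gives a regular 8-gon of circumradius 7.5 (constant along its height) (area = (8/2)·7.500²·sin(360°/8) = 159.10 mm²); Merging all regions: the regions partially overlap — summed areas 441.94 mm² minus the doubly-counted overlap 138.85 mm² gives 303.09 mm² — area = 303.09 mm². Checking containment: at z = 22.2 the cross-section extends beyond the z = 21 cross-section by about 20.25 mm².

part overhangs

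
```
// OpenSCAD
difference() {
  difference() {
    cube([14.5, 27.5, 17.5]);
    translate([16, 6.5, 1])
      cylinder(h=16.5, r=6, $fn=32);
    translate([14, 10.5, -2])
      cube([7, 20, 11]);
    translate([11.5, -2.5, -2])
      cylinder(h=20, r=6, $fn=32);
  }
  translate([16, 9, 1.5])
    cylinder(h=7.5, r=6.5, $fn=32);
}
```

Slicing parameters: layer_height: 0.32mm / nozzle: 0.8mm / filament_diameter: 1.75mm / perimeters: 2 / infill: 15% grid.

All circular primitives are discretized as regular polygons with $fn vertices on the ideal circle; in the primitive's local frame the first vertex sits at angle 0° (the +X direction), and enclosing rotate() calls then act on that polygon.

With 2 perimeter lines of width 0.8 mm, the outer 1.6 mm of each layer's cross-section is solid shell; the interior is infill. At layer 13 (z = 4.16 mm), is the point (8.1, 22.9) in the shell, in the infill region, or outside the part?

infill

At z = 4.16 mm: the cube is present — its section is the full 14.5×27.5 rectangle; the cylinder at (16, 6.5): section is a regular 32-gon, circumradius r=6; the cube at (14, 10.5) is present — its section is the full 7×20 rectangle; the r=6 cylinder at (11.5, -2.5) contributes a regular 32-gon of circumradius 6; Taking the first minus the rest: starting from the 14.5×27.5 cube, the r=6 cylinder at (16, 6.5) partially overlaps it — only the 38.43 mm² overlap (of its 112.37 mm²) is removed, clipping the outline; the 7×20 cube at (14, 10.5) partially overlaps it — only the 7.65 mm² overlap (of its 140.00 mm²) is removed, clipping the outline; the r=6 cylinder at (11.5, -2.5) partially overlaps it — only the 17.55 mm² overlap (of its 112.37 mm²) is removed, clipping the outline — 1 connected region; the r=6.5 cylinder at (16, 9) gives a regular 32-gon of circumradius 6.5 (constant along its height); Taking the first minus the rest: starting from the result so far, the r=6.5 cylinder at (16, 9) partially overlaps it — only the 14.65 mm² overlap (of its 131.88 mm²) is removed, clipping the outline — 1 connected region. Overall, the cross-section is a single solid region. The nearest boundary edge runs (0.00, 27.50)→(14.00, 27.50); distance from the point to it = 4.60 mm. The point is inside the cross-section and 4.60 mm from the nearest boundary — more than the 1.6 mm shell width (2 × 0.8), so it's in the infill interior.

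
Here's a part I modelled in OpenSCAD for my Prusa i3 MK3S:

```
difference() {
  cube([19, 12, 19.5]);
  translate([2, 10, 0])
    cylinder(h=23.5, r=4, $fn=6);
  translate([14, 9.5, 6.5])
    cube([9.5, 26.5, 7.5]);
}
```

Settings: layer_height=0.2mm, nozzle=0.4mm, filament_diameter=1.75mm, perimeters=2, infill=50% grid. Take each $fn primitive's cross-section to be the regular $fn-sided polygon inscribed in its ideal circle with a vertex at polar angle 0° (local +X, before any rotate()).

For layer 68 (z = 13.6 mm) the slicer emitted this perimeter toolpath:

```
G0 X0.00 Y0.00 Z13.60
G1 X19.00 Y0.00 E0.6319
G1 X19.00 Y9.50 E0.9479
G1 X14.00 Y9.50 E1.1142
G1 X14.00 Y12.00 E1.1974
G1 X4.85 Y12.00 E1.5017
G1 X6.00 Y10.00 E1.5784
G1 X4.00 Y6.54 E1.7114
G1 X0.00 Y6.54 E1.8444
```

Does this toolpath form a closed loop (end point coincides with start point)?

Start point (G0): (0.00, 0.00). End point (last G1): the path does not return to the start — open.

no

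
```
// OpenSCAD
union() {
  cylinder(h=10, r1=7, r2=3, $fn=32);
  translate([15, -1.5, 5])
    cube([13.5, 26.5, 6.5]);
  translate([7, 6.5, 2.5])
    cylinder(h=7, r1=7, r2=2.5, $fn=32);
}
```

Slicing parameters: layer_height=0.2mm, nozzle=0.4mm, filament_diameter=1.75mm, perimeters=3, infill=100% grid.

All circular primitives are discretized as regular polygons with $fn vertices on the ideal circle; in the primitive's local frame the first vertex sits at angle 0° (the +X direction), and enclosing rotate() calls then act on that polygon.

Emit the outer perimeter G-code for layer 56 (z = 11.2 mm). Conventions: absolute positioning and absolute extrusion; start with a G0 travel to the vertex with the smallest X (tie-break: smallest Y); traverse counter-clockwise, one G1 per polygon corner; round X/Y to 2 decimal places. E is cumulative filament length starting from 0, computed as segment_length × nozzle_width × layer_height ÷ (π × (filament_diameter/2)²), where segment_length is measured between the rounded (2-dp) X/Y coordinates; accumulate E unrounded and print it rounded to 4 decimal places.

At z = 11.2 mm: the cone is absent (z outside [0, 10]); the 13.5×26.5 cube at (15, -1.5) contributes its full rectangle; the cone at (7, 6.5) is not intersected at this z (z outside [2.5, 9.5]); Combining (union): only the 13.5×26.5 cube at (15, -1.5) is present, so the union is just that shape — 1 connected region. The outline is a single polygon with 4 vertices. Extrusion per mm of travel: 0.4 × 0.2 / (π × 0.875²) = 0.033260. Accumulating E over each segment gives final E = 2.6608.

G0 X15.00 Y-1.50 Z11.20
G1 X28.50 Y-1.50 E0.4490
G1 X28.50 Y25.00 E1.3304
G1 X15.00 Y25.00 E1.7794
G1 X15.00 Y-1.50 E2.6608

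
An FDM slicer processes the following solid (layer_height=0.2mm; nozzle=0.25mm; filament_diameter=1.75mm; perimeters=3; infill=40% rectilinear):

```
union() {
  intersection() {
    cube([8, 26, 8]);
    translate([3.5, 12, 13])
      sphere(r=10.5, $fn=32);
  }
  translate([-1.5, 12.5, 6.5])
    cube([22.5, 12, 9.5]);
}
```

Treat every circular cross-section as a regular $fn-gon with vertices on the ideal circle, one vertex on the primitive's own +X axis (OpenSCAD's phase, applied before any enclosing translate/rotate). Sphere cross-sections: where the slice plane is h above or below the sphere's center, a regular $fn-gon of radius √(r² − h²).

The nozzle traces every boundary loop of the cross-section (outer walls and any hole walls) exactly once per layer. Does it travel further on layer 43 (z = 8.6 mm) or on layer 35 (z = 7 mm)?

Layer 43 (z = 8.6): the cube is absent (z outside [0, 8]); the r=10.5 sphere at (3.5, 12) contributes a regular 32-gon of circumradius √(10.5²−4.4²) = 9.534 (perimeter = 2·32·9.534·sin(180°/32) = 59.81 mm); After intersecting: at least one operand is absent at this height, so nothing remains; the cube at (-1.5, 12.5) (footprint 22.5×12) is included at this height (perimeter 69.00 mm); Merging all regions: only the 22.5×12 cube at (-1.5, 12.5) is present, so the union is just that shape — boundary = 69.00 mm. So its perimeter = 69.00 mm. Layer 35 (z = 7): the cube (footprint 8×26) is included at this height (perimeter 68.00 mm); the r=10.5 sphere at (3.5, 12) contributes a regular 32-gon of circumradius √(10.5²−6²) = 8.617 (perimeter = 2·32·8.617·sin(180°/32) = 54.05 mm); Keeping only the common overlap: the r=10.5 sphere at (3.5, 12) partially overlaps the 8×26 cube; clipping to the common part keeps 132.02 mm² — boundary = 47.04 mm; the 22.5×12 cube at (-1.5, 12.5) contributes its full rectangle (perimeter 69.00 mm); Taking the union: the regions partially overlap (shared area 62.01 mm²), so the edge portions inside another operand are dropped and the merged outline is re-measured after clipping — boundary = 85.52 mm. So its perimeter = 85.52 mm. Layer 35 is larger (85.52 vs 69.00 mm).

layer 35 (z = 7 mm)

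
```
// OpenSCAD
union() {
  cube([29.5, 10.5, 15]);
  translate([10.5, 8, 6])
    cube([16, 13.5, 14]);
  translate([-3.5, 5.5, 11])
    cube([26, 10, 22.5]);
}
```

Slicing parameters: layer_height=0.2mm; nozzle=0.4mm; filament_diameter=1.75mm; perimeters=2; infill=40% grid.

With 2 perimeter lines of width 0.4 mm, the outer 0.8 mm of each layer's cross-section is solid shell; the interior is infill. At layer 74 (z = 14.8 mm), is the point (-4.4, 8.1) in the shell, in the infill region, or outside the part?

At z = 14.8 mm: the cube is present — its section is the full 29.5×10.5 rectangle; the cube at (10.5, 8) (footprint 16×13.5) is included at this height; the 26×10 cube at (-3.5, 5.5) contributes its full rectangle; Taking the union: the regions partially overlap (shared area 212.50 mm²), so overlapping operands fuse into one piece — 1 connected region. Overall, the cross-section is a single solid region. The nearest boundary edge runs (-3.50, 5.50)→(-3.50, 15.50); distance from the point to it = 0.90 mm. The point is not inside any of the regions above, so it lies outside the cross-section (0.90 mm from the nearest boundary).

outside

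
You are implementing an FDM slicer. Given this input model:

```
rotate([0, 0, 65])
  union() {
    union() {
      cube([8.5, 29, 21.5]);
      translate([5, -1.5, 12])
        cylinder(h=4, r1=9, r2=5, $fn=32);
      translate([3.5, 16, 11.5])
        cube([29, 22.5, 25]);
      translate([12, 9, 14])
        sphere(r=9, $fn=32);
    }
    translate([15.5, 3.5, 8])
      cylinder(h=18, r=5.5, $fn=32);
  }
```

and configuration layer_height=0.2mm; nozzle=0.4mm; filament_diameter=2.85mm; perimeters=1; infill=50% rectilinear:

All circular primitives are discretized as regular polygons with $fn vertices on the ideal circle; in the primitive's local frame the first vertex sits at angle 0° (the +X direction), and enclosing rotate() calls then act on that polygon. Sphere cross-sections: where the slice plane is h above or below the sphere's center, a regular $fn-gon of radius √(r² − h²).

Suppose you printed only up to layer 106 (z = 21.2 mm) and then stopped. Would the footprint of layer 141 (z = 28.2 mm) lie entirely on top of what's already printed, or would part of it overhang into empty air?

Compare the two slices. At z = 21.2: the cube (footprint 8.5×29) is included at this height (area 246.50 mm²); the cone at (5, -1.5) is not intersected at this z (z outside [12, 16]); the cube at (3.5, 16) (footprint 29×22.5) is included at this height (area 652.50 mm²); the sphere at (12, 9): section is a regular 32-gon, circumradius = √(r²−h²) = √(9²−7.2²) = 5.400 (area = (32/2)·5.400²·sin(360°/32) = 91.02 mm²); Taking the union: the regions partially overlap — summed areas 990.02 mm² minus the doubly-counted overlap 75.69 mm² gives 914.33 mm² — area = 914.33 mm²; the r=5.5 cylinder at (15.5, 3.5) gives a regular 32-gon of circumradius 5.5 (constant along its height) (area = (32/2)·5.500²·sin(360°/32) = 94.42 mm²); Merging all regions: the regions partially overlap — summed areas 1008.76 mm² minus the doubly-counted overlap 26.39 mm² gives 982.36 mm² — area = 982.36 mm²; (rotated 65° about Z; rotation is an isometry so areas/perimeters/island counts are preserved). At z = 28.2: the cube is absent (z outside [0, 21.5]); the cone at (5, -1.5) is absent (z outside [12, 16]); the cube at (3.5, 16) is present — its section is the full 29×22.5 rectangle (area 652.50 mm²); the sphere at (12, 9) is not intersected at this z (|z−center|=14.200 > r=9); Taking the union: only the 29×22.5 cube at (3.5, 16) is present, so the union is just that shape — area = 652.50 mm²; the cylinder at (15.5, 3.5) does not reach this height (z outside [8, 26]); Merging all regions: only that combined region is present, so the union is just that shape — area = 652.50 mm²; (whole slice rotated 65° about Z — lengths, areas and connectivity unchanged). Checking containment: the cross-section at z = 28.2 is a subset of the cross-section at z = 21.2.

entirely on top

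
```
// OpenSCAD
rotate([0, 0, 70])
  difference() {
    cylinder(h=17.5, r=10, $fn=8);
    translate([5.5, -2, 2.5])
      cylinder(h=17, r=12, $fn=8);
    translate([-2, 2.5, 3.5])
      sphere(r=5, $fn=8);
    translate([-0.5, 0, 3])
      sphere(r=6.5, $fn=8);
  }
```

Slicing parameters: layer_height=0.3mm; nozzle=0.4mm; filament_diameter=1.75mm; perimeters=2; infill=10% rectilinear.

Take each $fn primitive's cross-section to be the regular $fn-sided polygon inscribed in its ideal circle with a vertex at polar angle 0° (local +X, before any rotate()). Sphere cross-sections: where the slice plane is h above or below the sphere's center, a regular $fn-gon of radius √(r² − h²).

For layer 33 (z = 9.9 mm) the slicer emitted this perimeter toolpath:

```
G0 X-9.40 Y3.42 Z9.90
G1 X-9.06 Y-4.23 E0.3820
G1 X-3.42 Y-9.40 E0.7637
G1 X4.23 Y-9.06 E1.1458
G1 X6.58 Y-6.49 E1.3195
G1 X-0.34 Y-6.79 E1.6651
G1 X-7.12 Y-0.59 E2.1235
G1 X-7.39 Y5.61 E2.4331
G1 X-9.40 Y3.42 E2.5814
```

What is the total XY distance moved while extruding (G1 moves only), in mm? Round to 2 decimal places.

Sum the Euclidean lengths of each G1 segment: total = 51.74 mm.

51.74 mm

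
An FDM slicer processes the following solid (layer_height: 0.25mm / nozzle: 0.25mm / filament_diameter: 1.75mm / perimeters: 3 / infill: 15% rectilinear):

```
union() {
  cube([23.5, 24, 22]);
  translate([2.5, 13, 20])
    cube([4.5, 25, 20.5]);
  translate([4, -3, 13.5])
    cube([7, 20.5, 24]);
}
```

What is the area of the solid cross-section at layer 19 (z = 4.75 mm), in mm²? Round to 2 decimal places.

564.00 mm²

At z = 4.75 mm: the 23.5×24 cube contributes its full rectangle (area 564.00 mm²); the cube at (2.5, 13) is not intersected at this z (z outside [20, 40.5]); the cube at (4, -3) is absent (z outside [13.5, 37.5]); Combining (union): only the 23.5×24 cube is present, so the union is just that shape — area = 564.00 mm². Overall, the cross-section is a single solid region. Net area = 564.00 mm².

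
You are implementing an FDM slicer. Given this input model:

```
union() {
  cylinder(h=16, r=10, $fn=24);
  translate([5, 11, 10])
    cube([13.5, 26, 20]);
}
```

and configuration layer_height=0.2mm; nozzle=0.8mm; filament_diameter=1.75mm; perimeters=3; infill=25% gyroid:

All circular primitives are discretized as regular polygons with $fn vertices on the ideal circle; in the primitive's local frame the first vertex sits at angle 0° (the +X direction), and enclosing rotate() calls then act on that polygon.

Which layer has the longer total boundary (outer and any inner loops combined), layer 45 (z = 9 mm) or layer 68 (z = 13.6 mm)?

layer 68 (z = 13.6 mm)

Layer 45 (z = 9): the cylinder: section is a regular 24-gon, circumradius r=10 (perimeter = 2·24·10.000·sin(180°/24) = 62.65 mm); the cube at (5, 11) does not reach this height (z outside [10, 30]); Taking the union: only the r=10 cylinder is present, so the union is just that shape — boundary = 62.65 mm. So its perimeter = 62.65 mm. Layer 68 (z = 13.6): the cylinder: section is a regular 24-gon, circumradius r=10 (perimeter = 2·24·10.000·sin(180°/24) = 62.65 mm); the cube at (5, 11) is present — its section is the full 13.5×26 rectangle (perimeter 79.00 mm); Merging all regions: the 2 present regions are separate (no shared area or edge), so areas and boundary lengths simply add and each stays a separate island — boundary = 141.65 mm. So its perimeter = 141.65 mm. Layer 68 is larger (141.65 vs 62.65 mm).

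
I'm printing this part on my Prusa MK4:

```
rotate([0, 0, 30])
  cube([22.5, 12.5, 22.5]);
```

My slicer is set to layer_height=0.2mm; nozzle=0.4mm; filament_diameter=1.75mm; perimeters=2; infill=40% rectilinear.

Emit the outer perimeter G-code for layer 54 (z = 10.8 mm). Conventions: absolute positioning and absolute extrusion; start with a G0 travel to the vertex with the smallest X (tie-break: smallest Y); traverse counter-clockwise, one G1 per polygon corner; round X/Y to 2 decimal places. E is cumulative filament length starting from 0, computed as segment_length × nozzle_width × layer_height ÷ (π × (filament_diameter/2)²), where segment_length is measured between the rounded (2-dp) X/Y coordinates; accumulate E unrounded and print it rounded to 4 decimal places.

At z = 10.8 mm: the cube (footprint 22.5×12.5) is included at this height; (whole slice rotated 30° about Z — lengths, areas and connectivity unchanged). The outline is a single polygon with 4 vertices. Extrusion per mm of travel: 0.4 × 0.2 / (π × 0.875²) = 0.033260. Accumulating E over each segment gives final E = 2.3287.

G0 X-6.25 Y10.83 Z10.80
G1 X0.00 Y0.00 E0.4159
G1 X19.49 Y11.25 E1.1644
G1 X13.24 Y22.08 E1.5803
G1 X-6.25 Y10.83 E2.3287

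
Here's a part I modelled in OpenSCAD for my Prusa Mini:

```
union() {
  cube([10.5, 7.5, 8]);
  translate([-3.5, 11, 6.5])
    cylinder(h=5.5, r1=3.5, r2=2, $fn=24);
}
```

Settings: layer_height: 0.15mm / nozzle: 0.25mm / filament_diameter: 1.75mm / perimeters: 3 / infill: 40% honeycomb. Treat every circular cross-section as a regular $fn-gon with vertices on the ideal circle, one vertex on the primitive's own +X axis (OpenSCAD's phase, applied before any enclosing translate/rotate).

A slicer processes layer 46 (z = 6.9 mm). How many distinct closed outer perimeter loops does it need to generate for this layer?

2

At z = 6.9 mm: the 10.5×7.5 cube contributes its full rectangle; the cone at (-3.5, 11) contributes a regular 24-gon of circumradius 3.391 (interpolated between r1=3.5 and r2=2 at t=0.073); Taking the union: the 2 present regions are separate (no shared area or edge), so areas and boundary lengths simply add and each stays a separate island — 2 connected regions. The result has 2 disconnected regions.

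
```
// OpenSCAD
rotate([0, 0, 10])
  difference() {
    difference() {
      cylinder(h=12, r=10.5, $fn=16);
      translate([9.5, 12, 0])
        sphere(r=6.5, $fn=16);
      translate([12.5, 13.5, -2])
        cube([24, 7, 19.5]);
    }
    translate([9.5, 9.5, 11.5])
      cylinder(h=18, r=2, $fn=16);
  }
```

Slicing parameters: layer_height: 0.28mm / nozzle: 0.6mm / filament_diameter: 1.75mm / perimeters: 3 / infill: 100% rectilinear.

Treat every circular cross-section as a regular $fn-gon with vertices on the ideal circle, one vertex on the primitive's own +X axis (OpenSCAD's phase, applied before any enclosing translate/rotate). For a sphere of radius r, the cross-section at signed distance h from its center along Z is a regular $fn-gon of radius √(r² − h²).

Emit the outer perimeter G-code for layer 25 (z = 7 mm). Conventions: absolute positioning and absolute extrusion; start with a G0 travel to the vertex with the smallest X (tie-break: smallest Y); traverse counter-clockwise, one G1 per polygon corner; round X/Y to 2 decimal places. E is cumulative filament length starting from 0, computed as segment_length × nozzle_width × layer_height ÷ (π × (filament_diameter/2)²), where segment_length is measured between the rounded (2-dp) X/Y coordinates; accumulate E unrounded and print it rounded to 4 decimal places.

G0 X-10.34 Y-1.82 Z7.00
G1 X-8.86 Y-5.64 E0.2861
G1 X-6.02 Y-8.60 E0.5727
G1 X-2.27 Y-10.25 E0.8588
G1 X1.82 Y-10.34 E1.1446
G1 X5.64 Y-8.86 E1.4307
G1 X8.60 Y-6.02 E1.7172
G1 X10.25 Y-2.27 E2.0034
G1 X10.34 Y1.82 E2.2891
G1 X8.86 Y5.64 E2.5752
G1 X6.02 Y8.60 E2.8618
G1 X2.27 Y10.25 E3.1479
G1 X-1.82 Y10.34 E3.4337
G1 X-5.64 Y8.86 E3.7198
G1 X-8.60 Y6.02 E4.0063
G1 X-10.25 Y2.27 E4.2925
G1 X-10.34 Y-1.82 E4.5782

At z = 7 mm: the r=10.5 cylinder gives a regular 16-gon of circumradius 10.5 (constant along its height); the sphere at (9.5, 12) does not reach this height (|z−center|=7.000 > r=6.5); the 24×7 cube at (12.5, 13.5) contributes its full rectangle; Subtracting the remaining from the first: starting from the r=10.5 cylinder, the 24×7 cube at (12.5, 13.5) misses the remaining region (no effect) — 1 connected region; the cylinder at (9.5, 9.5) is not intersected at this z (z outside [11.5, 29.5]); Subtracting the remaining from the first: none of the subtracted shapes is present at this height, so the result so far is unchanged — 1 connected region; (rotated 10° about Z; rotation is an isometry so areas/perimeters/island counts are preserved). The outline is a single polygon with 16 vertices. Extrusion per mm of travel: 0.6 × 0.28 / (π × 0.875²) = 0.069846. Accumulating E over each segment gives final E = 4.5782.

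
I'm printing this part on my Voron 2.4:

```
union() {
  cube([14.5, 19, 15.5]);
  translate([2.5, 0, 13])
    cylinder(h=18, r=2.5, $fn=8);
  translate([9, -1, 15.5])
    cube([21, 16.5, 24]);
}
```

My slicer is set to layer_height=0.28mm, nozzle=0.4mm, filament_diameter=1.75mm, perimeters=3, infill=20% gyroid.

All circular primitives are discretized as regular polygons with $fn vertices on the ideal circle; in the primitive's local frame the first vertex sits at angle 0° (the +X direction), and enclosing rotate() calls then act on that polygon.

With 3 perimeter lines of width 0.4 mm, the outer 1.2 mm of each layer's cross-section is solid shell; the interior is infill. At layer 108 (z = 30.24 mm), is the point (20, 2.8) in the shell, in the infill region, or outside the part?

At z = 30.24 mm: the cube does not reach this height (z outside [0, 15.5]); the cylinder at (2.5, 0): section is a regular 8-gon, circumradius r=2.5; the cube at (9, -1) (footprint 21×16.5) is included at this height; Merging all regions: the 2 present regions are separate (no shared area or edge), so areas and boundary lengths simply add and each stays a separate island — 2 connected regions. Overall, the cross-section has 2 separate islands. The nearest boundary edge runs (30.00, -1.00)→(9.00, -1.00); distance from the point to it = 3.80 mm. (Shell/infill is judged within the island containing the point — the largest one.) The point is inside the cross-section and 3.80 mm from the nearest boundary — more than the 1.2 mm shell width (3 × 0.4), so it's in the infill interior.

infill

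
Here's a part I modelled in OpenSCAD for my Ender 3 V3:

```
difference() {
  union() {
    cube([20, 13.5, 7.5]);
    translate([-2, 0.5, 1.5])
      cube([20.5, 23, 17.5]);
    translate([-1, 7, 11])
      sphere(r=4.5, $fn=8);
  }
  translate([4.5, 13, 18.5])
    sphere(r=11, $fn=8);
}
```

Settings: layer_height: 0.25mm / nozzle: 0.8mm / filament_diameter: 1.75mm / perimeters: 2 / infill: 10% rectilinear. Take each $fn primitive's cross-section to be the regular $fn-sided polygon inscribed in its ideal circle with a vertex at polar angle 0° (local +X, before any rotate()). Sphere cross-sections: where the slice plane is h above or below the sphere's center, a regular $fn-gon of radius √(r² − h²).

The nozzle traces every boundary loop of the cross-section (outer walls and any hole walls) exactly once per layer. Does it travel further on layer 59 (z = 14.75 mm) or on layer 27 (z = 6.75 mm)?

layer 59 (z = 14.75 mm)

Layer 59 (z = 14.75): the cube is not intersected at this z (z outside [0, 7.5]); the cube at (-2, 0.5) (footprint 20.5×23) is included at this height (perimeter 87.00 mm); the r=4.5 sphere at (-1, 7) contributes a regular 8-gon of circumradius √(4.5²−3.75²) = 2.487 (perimeter = 2·8·2.487·sin(180°/8) = 15.23 mm); Combining (union): the regions partially overlap (shared area 13.31 mm²), so the edge portions inside another operand are dropped and the merged outline is re-measured after clipping — boundary = 88.30 mm; the r=11 sphere at (4.5, 13) contributes a regular 8-gon of circumradius √(11²−3.75²) = 10.341 (perimeter = 2·8·10.341·sin(180°/8) = 63.32 mm); Taking the first minus the rest: starting from the result so far, the r=11 sphere at (4.5, 13) partially overlaps it — only the 271.81 mm² overlap (of its 302.46 mm²) is removed, clipping the outline — boundary = 122.38 mm. So its perimeter = 122.38 mm. Layer 27 (z = 6.75): the cube (footprint 20×13.5) is included at this height (perimeter 67.00 mm); the cube at (-2, 0.5) (footprint 20.5×23) is included at this height (perimeter 87.00 mm); the sphere at (-1, 7): section is a regular 8-gon, circumradius = √(r²−h²) = √(4.5²−4.25²) = 1.479 (perimeter = 2·8·1.479·sin(180°/8) = 9.06 mm); Merging all regions: the regions partially overlap (shared area 246.14 mm²), so the edge portions inside another operand are dropped and the merged outline is re-measured after clipping — boundary = 91.23 mm; the sphere at (4.5, 13) does not reach this height (|z−center|=11.750 > r=11); Taking the first minus the rest: none of the subtracted shapes is present at this height, so that combined region is unchanged — boundary = 91.23 mm. So its perimeter = 91.23 mm. Layer 59 is larger (122.38 vs 91.23 mm).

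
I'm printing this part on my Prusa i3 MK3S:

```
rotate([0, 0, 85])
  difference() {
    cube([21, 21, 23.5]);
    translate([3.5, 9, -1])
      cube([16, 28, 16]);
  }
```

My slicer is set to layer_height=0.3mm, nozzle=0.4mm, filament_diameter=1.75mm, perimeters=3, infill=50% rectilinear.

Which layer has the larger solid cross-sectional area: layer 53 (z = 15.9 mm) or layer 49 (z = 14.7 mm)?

Layer 53 (z = 15.9): the cube is present — its section is the full 21×21 rectangle (area 441.00 mm²); the cube at (3.5, 9) is not intersected at this z (z outside [-1, 15]); Taking the first minus the rest: none of the subtracted shapes is present at this height, so the 21×21 cube is unchanged — area = 441.00 mm²; (rotated 85° about Z; rotation is an isometry so areas/perimeters/island counts are preserved). So its area = 441.00 mm². Layer 49 (z = 14.7): the cube (footprint 21×21) is included at this height (area 441.00 mm²); the 16×28 cube at (3.5, 9) contributes its full rectangle (area 448.00 mm²); Taking the first minus the rest: starting from the 21×21 cube (441.00 mm²), the 16×28 cube at (3.5, 9) partially overlaps it — only the 192.00 mm² overlap (of its 448.00 mm²) is removed, clipping the outline — area = 249.00 mm²; (rotated 85° about Z; rotation is an isometry so areas/perimeters/island counts are preserved). So its area = 249.00 mm². Layer 53 is larger (441.00 vs 249.00 mm²).

layer 53 (z = 15.9 mm)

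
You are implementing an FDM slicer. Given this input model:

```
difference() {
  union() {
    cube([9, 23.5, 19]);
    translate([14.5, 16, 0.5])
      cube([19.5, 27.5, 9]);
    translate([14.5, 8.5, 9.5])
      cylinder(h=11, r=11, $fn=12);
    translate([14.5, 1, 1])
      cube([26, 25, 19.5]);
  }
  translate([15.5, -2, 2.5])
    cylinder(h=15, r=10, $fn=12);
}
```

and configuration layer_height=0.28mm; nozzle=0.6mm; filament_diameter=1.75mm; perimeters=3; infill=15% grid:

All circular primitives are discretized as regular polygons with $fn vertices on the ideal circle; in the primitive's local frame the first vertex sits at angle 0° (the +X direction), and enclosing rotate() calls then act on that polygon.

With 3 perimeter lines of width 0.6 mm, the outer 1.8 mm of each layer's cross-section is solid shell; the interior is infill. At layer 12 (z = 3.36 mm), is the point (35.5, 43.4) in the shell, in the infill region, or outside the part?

outside

At z = 3.36 mm: the 9×23.5 cube contributes its full rectangle; the cube at (14.5, 16) is present — its section is the full 19.5×27.5 rectangle; the cylinder at (14.5, 8.5) is not intersected at this z (z outside [9.5, 20.5]); the cube at (14.5, 1) is present — its section is the full 26×25 rectangle; Taking the union: the regions partially overlap (shared area 195.00 mm²), so overlapping operands fuse into one piece — 2 connected regions; the cylinder at (15.5, -2): section is a regular 12-gon, circumradius r=10; Taking the first minus the rest: starting from that combined region, the r=10 cylinder at (15.5, -2) partially overlaps it — only the 63.09 mm² overlap (of its 300.00 mm²) is removed, clipping the outline — 2 connected regions. Overall, the cross-section has 2 separate islands. The nearest boundary edge runs (34.00, 43.50)→(34.00, 26.00); distance from the point to it = 1.50 mm. The point is not inside any of the regions above, so it lies outside the cross-section (1.50 mm from the nearest boundary).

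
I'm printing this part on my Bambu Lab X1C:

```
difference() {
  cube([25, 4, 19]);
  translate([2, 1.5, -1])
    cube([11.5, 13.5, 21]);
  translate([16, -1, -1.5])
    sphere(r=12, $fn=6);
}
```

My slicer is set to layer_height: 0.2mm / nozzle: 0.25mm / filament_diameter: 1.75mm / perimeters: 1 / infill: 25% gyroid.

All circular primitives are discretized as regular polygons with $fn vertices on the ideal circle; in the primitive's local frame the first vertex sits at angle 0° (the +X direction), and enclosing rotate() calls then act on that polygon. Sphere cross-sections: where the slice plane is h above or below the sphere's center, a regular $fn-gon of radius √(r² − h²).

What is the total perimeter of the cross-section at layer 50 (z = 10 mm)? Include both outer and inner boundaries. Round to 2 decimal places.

65.27 mm

At z = 10 mm: the cube (footprint 25×4) is included at this height (perimeter 58.00 mm); the 11.5×13.5 cube at (2, 1.5) contributes its full rectangle (perimeter 50.00 mm); the sphere at (16, -1): section is a regular 6-gon, circumradius = √(r²−h²) = √(12²−11.5²) = 3.428 (perimeter = 2·6·3.428·sin(180°/6) = 20.57 mm); After the difference (first − rest): starting from the 25×4 cube, the 11.5×13.5 cube at (2, 1.5) partially overlaps it — only the 28.75 mm² overlap (of its 155.25 mm²) is removed, clipping the outline; the r=12 sphere at (16, -1) partially overlaps it — only the 8.99 mm² overlap (of its 30.53 mm²) is removed, clipping the outline — boundary = 65.27 mm. Overall, the cross-section is a single solid region. Total boundary length (outer) = 65.27 mm.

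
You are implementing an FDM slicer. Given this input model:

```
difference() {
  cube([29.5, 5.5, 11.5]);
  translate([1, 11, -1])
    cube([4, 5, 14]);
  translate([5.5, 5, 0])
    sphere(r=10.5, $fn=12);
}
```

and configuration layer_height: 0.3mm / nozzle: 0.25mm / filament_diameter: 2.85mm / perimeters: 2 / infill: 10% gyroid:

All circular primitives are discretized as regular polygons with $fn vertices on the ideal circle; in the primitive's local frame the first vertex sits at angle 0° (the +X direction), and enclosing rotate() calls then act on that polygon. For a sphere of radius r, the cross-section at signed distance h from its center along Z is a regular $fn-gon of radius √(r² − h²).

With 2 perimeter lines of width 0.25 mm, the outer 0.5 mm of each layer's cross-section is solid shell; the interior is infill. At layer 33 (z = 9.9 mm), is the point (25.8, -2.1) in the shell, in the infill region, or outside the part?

outside

At z = 9.9 mm: the cube (footprint 29.5×5.5) is included at this height; the cube at (1, 11) is present — its section is the full 4×5 rectangle; the r=10.5 sphere at (5.5, 5) contributes a regular 12-gon of circumradius √(10.5²−9.9²) = 3.499; After the difference (first − rest): starting from the 29.5×5.5 cube, the 4×5 cube at (1, 11) misses the remaining region (no effect); the r=10.5 sphere at (5.5, 5) partially overlaps it — only the 21.79 mm² overlap (of its 36.72 mm²) is removed, clipping the outline — 1 connected region. Overall, the cross-section is a single solid region. The nearest boundary edge runs (29.50, 0.00)→(0.00, 0.00); distance from the point to it = 2.10 mm. The point is not inside any of the regions above, so it lies outside the cross-section (2.10 mm from the nearest boundary).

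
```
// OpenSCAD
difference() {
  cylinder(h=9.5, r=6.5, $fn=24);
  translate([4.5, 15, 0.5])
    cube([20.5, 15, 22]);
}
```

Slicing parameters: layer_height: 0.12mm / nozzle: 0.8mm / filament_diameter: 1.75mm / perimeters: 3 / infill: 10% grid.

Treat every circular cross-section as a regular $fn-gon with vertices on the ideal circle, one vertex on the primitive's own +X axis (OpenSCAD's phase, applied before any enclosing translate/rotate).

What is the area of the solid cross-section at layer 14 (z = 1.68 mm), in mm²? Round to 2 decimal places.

131.22 mm²

At z = 1.68 mm: the cylinder: section is a regular 24-gon, circumradius r=6.5 (area = (24/2)·6.500²·sin(360°/24) = 131.22 mm²); the cube at (4.5, 15) (footprint 20.5×15) is included at this height (area 307.50 mm²); Taking the first minus the rest: starting from the r=6.5 cylinder (131.22 mm²), the 20.5×15 cube at (4.5, 15) misses the remaining region (no effect) — area = 131.22 mm². Overall, the cross-section is a single solid region. Net area = 131.22 mm².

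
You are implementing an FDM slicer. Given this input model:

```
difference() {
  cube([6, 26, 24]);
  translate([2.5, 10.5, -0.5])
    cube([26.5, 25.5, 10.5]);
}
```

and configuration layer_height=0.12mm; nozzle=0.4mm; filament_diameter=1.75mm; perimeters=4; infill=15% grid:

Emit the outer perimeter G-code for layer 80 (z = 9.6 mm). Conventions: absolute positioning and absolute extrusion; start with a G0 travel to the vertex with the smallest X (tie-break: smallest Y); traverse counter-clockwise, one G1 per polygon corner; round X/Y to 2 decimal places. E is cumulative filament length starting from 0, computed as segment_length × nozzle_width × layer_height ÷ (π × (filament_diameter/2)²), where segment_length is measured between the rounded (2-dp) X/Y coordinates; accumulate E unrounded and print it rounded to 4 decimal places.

G0 X0.00 Y0.00 Z9.60
G1 X6.00 Y0.00 E0.1197
G1 X6.00 Y10.50 E0.3293
G1 X2.50 Y10.50 E0.3991
G1 X2.50 Y26.00 E0.7084
G1 X0.00 Y26.00 E0.7583
G1 X0.00 Y0.00 E1.2772

At z = 9.6 mm: the cube (footprint 6×26) is included at this height; the 26.5×25.5 cube at (2.5, 10.5) contributes its full rectangle; Taking the first minus the rest: starting from the 6×26 cube, the 26.5×25.5 cube at (2.5, 10.5) partially overlaps it — only the 54.25 mm² overlap (of its 675.75 mm²) is removed, clipping the outline — 1 connected region. The outline is a single polygon with 6 vertices. Extrusion per mm of travel: 0.4 × 0.12 / (π × 0.875²) = 0.019956. Accumulating E over each segment gives final E = 1.2772.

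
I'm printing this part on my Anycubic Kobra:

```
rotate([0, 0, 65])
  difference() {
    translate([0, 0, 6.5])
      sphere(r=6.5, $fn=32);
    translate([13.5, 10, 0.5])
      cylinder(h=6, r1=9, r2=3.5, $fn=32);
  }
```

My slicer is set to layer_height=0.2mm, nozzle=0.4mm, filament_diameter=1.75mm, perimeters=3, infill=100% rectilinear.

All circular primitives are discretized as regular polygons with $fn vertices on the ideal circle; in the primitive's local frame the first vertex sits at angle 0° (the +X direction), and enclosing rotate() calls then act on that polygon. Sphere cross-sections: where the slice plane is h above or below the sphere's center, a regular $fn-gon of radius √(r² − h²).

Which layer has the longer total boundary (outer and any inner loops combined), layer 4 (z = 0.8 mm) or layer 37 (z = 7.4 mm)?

Layer 4 (z = 0.8): the sphere: section is a regular 32-gon, circumradius = √(r²−h²) = √(6.5²−5.7²) = 3.124 (perimeter = 2·32·3.124·sin(180°/32) = 19.60 mm); the cone at (13.5, 10) (r1=9→r2=3.5) has section circumradius 8.725 here — a regular 32-gon (perimeter = 2·32·8.725·sin(180°/32) = 54.73 mm); Taking the first minus the rest: starting from the r=6.5 sphere, the cone at (13.5, 10) misses the remaining region (no effect) — boundary = 19.60 mm; (rotated 65° about Z; rotation is an isometry so areas/perimeters/island counts are preserved). So its perimeter = 19.60 mm. Layer 37 (z = 7.4): the r=6.5 sphere contributes a regular 32-gon of circumradius √(6.5²−0.9²) = 6.437 (perimeter = 2·32·6.437·sin(180°/32) = 40.38 mm); the cone at (13.5, 10) is absent (z outside [0.5, 6.5]); Subtracting the remaining from the first: none of the subtracted shapes is present at this height, so the r=6.5 sphere is unchanged — boundary = 40.38 mm; (rotated 65° about Z; rotation is an isometry so areas/perimeters/island counts are preserved). So its perimeter = 40.38 mm. Layer 37 is larger (40.38 vs 19.60 mm).

layer 37 (z = 7.4 mm)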